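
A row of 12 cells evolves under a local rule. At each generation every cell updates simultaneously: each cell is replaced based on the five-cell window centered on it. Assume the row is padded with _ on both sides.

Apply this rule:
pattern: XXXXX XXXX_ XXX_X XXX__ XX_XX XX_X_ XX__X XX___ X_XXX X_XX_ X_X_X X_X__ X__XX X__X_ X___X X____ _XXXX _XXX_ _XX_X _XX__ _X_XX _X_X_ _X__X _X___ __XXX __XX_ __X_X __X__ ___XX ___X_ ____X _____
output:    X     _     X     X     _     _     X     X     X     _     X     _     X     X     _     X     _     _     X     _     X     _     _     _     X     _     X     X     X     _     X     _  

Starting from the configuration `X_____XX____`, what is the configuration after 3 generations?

X_X_XX__XX__
X_XX__XX__XX
XX__XX__XX__

XX__XX__XX__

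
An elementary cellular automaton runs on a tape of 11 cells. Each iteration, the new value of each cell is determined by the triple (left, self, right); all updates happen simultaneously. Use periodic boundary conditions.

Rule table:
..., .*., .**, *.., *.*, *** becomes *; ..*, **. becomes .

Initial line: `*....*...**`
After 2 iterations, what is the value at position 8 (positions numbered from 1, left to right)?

.

iteration 1: .***.***.**
iteration 2: ***.***.**.
position 8 holds .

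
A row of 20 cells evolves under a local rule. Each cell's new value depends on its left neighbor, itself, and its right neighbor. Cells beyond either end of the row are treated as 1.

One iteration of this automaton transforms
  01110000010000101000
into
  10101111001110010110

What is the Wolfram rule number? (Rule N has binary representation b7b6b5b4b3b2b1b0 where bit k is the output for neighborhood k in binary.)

position 2: 111 → 1  (bit 7 = 1)
position 3: 110 → 0  (bit 6 = 0)
position 0: 101 → 1  (bit 5 = 1)
position 4: 100 → 1  (bit 4 = 1)
position 1: 011 → 0  (bit 3 = 0)
position 9: 010 → 0  (bit 2 = 0)
position 8: 001 → 0  (bit 1 = 0)
position 5: 000 → 1  (bit 0 = 1)
bits b7..b0 = 10110001 = 177

177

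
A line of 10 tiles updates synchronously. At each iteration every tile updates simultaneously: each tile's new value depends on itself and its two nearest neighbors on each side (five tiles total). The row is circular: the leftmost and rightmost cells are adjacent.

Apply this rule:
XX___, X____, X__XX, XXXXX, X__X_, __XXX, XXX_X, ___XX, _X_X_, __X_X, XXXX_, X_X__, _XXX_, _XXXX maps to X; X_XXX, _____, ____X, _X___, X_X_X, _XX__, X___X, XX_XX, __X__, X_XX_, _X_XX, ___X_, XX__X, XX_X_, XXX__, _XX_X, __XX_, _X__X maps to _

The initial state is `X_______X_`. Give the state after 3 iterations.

X__XX_XXXX

iteration 1: X_X_____XX
iteration 2: X_X_X__XXX
iteration 3: X__XX_XXXX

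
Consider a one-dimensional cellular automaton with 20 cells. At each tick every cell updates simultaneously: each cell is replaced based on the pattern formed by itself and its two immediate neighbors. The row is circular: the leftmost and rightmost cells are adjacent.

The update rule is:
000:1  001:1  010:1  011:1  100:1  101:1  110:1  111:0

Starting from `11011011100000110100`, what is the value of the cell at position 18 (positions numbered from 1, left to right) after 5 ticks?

11111110111111111111
00000011100000000000
11111110111111111111  (repeats tick 1; period 2)
tick 5: 11111110111111111111
position 18 holds 1

1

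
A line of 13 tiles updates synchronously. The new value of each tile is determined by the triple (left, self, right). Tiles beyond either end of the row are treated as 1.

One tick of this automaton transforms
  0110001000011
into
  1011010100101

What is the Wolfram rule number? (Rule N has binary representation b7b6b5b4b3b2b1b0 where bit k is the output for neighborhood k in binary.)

242

position 12: 111 → 1  (bit 7 = 1)
position 2: 110 → 1  (bit 6 = 1)
position 0: 101 → 1  (bit 5 = 1)
position 3: 100 → 1  (bit 4 = 1)
position 1: 011 → 0  (bit 3 = 0)
position 6: 010 → 0  (bit 2 = 0)
position 5: 001 → 1  (bit 1 = 1)
position 4: 000 → 0  (bit 0 = 0)
bits b7..b0 = 11110010 = 242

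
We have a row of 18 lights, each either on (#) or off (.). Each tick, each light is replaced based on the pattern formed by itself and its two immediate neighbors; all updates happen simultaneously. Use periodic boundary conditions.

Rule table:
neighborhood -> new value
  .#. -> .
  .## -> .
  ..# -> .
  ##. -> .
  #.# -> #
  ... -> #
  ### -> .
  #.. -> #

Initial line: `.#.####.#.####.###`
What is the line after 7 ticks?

#...#..#...#...#..

#.#....#.#....#...
.#.###..#.###..##.
..#...#..#...#...#
#..##..#..##..##..
.#...#..#...#...#.
..##..#..##..##..#
#...#..#...#...#..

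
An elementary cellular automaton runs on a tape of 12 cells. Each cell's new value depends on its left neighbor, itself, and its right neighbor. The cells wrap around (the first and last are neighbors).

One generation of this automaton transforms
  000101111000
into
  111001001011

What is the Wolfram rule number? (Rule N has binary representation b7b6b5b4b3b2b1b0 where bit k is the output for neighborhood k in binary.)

position 6: 111 → 0  (bit 7 = 0)
position 8: 110 → 1  (bit 6 = 1)
position 4: 101 → 0  (bit 5 = 0)
position 9: 100 → 0  (bit 4 = 0)
position 5: 011 → 1  (bit 3 = 1)
position 3: 010 → 0  (bit 2 = 0)
position 2: 001 → 1  (bit 1 = 1)
position 0: 000 → 1  (bit 0 = 1)
bits b7..b0 = 01001011 = 75

75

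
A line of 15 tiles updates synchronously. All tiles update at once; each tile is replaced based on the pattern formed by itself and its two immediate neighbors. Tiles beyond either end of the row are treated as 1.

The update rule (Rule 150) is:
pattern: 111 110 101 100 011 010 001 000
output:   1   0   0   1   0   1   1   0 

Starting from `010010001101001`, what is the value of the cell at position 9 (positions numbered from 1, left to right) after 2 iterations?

1

011111010001110
001110011010100
position 9 holds 1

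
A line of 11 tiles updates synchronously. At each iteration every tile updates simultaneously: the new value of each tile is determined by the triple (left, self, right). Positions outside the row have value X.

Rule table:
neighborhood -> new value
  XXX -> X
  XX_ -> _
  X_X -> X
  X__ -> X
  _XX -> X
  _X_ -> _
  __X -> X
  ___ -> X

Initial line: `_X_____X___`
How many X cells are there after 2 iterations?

9

iteration 1: X_XXXXX_XXX
iteration 2: _XXXXX_XXXX
count of X: 9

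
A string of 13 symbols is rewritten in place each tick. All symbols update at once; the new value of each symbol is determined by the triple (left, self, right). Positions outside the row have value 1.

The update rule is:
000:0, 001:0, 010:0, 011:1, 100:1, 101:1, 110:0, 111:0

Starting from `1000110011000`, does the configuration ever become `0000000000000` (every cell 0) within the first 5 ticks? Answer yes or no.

0100101010100
1010010101010
0101001010101
1010100101011
0101010010110
tick 5 is 0101010010110, still not uniform 0

no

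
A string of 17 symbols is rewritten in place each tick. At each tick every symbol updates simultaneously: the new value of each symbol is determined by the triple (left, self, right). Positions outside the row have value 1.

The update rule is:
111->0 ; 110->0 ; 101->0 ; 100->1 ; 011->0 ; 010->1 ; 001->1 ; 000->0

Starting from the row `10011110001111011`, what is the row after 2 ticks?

00010011011000001

01100001010000000
00010011011000001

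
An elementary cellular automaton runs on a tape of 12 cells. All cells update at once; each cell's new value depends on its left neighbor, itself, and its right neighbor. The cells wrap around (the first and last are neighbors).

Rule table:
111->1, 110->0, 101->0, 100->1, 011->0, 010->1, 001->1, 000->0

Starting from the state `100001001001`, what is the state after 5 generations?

010101010101

010011111110
111101111101
111000111000
010101010101
010101010101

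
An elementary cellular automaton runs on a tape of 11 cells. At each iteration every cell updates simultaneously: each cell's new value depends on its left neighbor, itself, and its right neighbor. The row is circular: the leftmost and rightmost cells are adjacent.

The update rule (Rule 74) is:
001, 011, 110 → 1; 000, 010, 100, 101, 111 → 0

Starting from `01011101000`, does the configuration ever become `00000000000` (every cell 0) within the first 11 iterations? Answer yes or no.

10010100000
00100000001
01000000010
10000000100
00000001001
00000010010
00000100100
00001001000
00010010000
00100100000
01001000000
iteration 11 is 01001000000, still not uniform 0

no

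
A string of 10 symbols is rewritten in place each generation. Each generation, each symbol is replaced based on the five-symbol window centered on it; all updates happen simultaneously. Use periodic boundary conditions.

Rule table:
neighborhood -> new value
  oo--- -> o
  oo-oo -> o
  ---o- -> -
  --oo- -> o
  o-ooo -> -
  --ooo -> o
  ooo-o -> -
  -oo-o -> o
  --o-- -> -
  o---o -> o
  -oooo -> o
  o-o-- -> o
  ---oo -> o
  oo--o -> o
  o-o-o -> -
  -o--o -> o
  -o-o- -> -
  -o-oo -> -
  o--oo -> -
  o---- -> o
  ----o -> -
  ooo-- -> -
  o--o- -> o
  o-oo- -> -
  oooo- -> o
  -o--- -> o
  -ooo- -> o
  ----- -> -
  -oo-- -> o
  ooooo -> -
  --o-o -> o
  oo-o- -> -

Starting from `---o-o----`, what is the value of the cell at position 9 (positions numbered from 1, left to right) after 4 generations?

---o-ooo--
---o--o-oo
oo--ooo--o
o-o-oo-o-o
position 9 holds -

-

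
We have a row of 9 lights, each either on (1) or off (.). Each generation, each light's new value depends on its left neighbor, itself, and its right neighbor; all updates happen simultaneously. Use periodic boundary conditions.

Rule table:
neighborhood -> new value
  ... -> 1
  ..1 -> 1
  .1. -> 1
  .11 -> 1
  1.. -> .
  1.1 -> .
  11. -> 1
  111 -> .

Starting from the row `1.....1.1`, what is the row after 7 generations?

1.1.1.1.1

generation 1: 1.11111.1
generation 2: 1.1...1.1
generation 3: 1.1.111.1
generation 4: 1.1.1.1.1
generation 5: 1.1.1.1.1  (fixed point — unchanged through generation 7)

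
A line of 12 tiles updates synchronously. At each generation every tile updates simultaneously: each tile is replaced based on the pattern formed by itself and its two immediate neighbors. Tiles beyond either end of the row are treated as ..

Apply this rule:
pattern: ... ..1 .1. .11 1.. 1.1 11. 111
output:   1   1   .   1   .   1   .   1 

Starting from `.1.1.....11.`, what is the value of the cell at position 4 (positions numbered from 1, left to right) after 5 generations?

1

generation 1: 1.1..11111..
generation 2: .1..11111..1
generation 3: 1..11111..1.
generation 4: ..11111..1..
generation 5: 111111..1..1
position 4 holds 1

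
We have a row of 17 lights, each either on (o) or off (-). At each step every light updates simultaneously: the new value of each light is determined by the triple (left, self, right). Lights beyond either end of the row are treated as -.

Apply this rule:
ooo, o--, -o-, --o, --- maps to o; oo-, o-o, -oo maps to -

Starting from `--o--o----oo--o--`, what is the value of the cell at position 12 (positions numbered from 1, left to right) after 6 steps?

o

oooooooooo--ooooo
-oooooooo-oo-ooo-
o-oooooo------o-o
o--oooo-ooooooo-o
ooo-oo---ooooo--o
-o----ooo-ooo-ooo
position 12 holds o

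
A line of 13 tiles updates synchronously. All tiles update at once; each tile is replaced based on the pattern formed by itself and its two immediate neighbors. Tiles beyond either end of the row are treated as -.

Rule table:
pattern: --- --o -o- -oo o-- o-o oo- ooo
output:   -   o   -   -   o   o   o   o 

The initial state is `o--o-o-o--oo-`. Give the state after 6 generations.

o-o-o-oo-o-o-

-oo-o-o-oo-oo
o-oo-o-o-oo-o
-o-oo-o-o-oo-
o-o-oo-o-o-oo
-o-o-oo-o-o-o
o-o-o-oo-o-o-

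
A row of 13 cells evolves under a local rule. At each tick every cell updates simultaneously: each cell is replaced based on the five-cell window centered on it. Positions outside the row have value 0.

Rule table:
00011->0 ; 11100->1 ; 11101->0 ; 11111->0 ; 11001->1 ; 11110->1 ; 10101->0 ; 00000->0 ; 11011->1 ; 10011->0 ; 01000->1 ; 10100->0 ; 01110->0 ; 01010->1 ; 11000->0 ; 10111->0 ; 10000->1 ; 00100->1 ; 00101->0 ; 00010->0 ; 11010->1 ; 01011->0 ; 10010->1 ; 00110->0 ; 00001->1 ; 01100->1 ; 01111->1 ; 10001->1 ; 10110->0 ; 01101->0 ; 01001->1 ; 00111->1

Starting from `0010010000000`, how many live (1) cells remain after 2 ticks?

4

1011111100000
0001001101000
count of 1: 4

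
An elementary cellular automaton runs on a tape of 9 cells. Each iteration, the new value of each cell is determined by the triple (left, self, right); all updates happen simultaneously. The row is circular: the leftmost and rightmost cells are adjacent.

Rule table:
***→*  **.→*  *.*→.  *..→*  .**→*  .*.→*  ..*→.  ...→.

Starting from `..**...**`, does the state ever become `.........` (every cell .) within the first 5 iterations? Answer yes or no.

*.***..**
*.****.**
*.****.**  (fixed point — unchanged through iteration 5)
iteration 5 is *.****.**, still not uniform .

no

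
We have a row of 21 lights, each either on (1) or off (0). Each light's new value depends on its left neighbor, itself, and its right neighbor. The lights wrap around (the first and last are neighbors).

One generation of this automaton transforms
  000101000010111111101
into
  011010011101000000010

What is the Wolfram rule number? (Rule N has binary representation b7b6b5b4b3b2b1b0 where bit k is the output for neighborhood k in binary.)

35

position 13: 111 → 0  (bit 7 = 0)
position 18: 110 → 0  (bit 6 = 0)
position 4: 101 → 1  (bit 5 = 1)
position 0: 100 → 0  (bit 4 = 0)
position 12: 011 → 0  (bit 3 = 0)
position 3: 010 → 0  (bit 2 = 0)
position 2: 001 → 1  (bit 1 = 1)
position 1: 000 → 1  (bit 0 = 1)
bits b7..b0 = 00100011 = 35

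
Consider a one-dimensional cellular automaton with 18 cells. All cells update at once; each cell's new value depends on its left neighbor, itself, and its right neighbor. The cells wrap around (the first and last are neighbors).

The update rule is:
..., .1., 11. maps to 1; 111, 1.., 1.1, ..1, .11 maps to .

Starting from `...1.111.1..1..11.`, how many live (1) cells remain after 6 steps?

8

11.1...1.1..1...1.
.1.1.1.1.1..1.1.1.
.1.1.1.1.1..1.1.1.  (fixed point — unchanged through step 6)
count of 1: 8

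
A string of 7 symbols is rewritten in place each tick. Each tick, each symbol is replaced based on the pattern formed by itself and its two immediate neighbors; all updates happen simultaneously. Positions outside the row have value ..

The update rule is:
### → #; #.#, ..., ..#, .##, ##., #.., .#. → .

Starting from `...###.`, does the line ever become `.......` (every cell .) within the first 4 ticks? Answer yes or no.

yes

....#..
.......
all cells are . at tick 2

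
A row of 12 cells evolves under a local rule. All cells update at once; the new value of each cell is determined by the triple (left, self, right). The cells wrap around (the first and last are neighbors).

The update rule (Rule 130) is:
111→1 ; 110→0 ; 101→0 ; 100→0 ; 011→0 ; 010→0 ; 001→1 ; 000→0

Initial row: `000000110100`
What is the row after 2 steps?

000010000000

000001000000
000010000000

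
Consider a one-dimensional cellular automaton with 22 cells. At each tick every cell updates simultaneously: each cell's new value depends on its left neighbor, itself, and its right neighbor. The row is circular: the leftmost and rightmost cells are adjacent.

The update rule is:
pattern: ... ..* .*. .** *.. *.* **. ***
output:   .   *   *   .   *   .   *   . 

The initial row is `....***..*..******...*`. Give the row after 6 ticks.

.*..******.........***

tick 1: *..*..******.....**.**
tick 2: ******.....**...*.*...
tick 3: .....**...*.**.**.**.*
tick 4: *...*.**.**..*..*..*.*
tick 5: **.**..*..**********..
tick 6: .*..******.........***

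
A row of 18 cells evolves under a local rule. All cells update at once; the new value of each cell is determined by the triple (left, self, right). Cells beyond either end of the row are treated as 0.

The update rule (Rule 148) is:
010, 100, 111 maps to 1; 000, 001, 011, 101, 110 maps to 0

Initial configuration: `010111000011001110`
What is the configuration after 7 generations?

000000001000100101

generation 1: 010010100000100101
generation 2: 011010110000110101
generation 3: 000010001000000101
generation 4: 000011001100000101
generation 5: 000000100010000101
generation 6: 000000110011000101
generation 7: 000000001000100101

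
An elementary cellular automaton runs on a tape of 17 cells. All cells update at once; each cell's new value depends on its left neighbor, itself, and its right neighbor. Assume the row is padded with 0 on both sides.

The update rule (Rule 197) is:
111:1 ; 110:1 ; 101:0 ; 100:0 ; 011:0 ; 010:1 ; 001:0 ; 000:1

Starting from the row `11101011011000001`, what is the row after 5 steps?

10101001001010101

step 1: 01101001001011101
step 2: 00101001001001101
step 3: 10101001001000101
step 4: 10101001001010101
step 5: 10101001001010101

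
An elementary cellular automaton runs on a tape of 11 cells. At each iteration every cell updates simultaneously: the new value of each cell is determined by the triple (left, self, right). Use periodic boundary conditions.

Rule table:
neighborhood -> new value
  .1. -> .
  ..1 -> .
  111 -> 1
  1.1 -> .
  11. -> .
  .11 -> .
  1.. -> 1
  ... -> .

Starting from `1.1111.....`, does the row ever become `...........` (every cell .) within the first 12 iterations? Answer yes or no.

iteration 1: ...11.1....
iteration 2: .......1...
iteration 3: ........1..
iteration 4: .........1.
iteration 5: ..........1
iteration 6: 1..........
iteration 7: .1.........
iteration 8: ..1........
iteration 9: ...1.......
iteration 10: ....1......
iteration 11: .....1.....
iteration 12: ......1....
iteration 12 is ......1...., still not uniform .

no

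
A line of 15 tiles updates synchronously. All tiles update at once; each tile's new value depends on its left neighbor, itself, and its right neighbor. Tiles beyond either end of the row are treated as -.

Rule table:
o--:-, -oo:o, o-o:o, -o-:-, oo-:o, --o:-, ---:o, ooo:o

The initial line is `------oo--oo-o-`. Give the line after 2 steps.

ooooo-oo--ooo--
oooooooo--ooo-o

oooooooo--ooo-o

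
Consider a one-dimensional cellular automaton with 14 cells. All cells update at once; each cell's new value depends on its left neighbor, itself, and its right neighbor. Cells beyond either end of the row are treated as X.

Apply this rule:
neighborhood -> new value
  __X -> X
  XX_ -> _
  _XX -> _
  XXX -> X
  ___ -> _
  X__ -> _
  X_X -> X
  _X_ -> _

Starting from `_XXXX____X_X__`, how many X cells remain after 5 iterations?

5

X_XX____X_X__X
_X_____X_X__X_
X_____X_X__X_X
_____X_X__X_X_
____X_X__X_X_X
count of X: 5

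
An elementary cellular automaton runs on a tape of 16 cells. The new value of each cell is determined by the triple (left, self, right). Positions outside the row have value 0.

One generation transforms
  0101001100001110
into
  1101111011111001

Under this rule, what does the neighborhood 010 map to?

At position 1 the neighborhood is 010; the next row has 1 there.

1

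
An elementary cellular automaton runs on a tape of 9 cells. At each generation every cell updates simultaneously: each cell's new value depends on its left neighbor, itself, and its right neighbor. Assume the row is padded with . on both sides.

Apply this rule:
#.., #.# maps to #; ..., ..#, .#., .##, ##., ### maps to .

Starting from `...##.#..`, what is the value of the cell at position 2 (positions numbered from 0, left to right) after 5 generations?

.

.....#.#.
......#.#
.......#.
........#
.........
position 2 holds .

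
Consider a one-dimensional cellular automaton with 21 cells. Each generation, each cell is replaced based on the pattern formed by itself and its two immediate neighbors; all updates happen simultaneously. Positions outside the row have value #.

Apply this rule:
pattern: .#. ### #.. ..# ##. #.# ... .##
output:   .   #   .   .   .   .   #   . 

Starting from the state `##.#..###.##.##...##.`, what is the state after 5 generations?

...#######....###....

generation 1: #......#........#....
generation 2: ..####...######...##.
generation 3: ...##..#..####..#....
generation 4: .#.........##.....##.
generation 5: ...#######....###....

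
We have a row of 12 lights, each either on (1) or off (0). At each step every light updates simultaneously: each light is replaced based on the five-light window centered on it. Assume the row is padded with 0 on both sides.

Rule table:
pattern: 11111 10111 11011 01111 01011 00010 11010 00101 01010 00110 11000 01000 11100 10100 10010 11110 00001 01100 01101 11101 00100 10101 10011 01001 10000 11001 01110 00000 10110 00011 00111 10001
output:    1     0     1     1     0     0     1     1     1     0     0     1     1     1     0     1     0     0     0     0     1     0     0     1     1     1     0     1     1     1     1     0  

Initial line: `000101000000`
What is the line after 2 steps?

100111111111
110111111111

110111111111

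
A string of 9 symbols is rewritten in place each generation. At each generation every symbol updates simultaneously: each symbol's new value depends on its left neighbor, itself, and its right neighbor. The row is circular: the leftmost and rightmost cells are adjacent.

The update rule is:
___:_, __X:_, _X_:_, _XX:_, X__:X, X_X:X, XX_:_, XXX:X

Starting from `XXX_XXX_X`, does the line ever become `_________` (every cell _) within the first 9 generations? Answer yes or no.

XX_X_X_X_
__X_X_X_X
X__X_X_X_
_X__X_X_X
X_X__X_X_
_X_X__X_X
X_X_X__X_
_X_X_X__X
X_X_X_X__
generation 9 is X_X_X_X__, still not uniform _

no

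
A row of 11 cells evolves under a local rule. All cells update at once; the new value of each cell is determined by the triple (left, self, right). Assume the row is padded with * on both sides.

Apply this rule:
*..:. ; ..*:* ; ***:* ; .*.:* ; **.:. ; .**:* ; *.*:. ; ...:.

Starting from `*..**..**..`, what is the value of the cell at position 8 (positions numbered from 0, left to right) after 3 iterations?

*

..**..**..*
.**..**..**
.*..**..***
position 8 holds *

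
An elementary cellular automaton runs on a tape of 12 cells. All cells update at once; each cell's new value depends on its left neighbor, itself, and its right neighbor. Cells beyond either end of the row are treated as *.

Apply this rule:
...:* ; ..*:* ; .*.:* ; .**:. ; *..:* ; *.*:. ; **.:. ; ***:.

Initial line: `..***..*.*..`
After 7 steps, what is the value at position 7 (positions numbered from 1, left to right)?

*

**...***.***
..***.......
**...*******
..***.......  (repeats step 2; period 2)
step 7: **...*******
position 7 holds *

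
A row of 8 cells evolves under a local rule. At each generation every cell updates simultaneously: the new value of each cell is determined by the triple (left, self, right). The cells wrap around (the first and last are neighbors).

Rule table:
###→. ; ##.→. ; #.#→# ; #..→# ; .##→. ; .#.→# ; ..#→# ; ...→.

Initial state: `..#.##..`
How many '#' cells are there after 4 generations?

5

.###..#.
#...####
.#.#....
#####...
count of #: 5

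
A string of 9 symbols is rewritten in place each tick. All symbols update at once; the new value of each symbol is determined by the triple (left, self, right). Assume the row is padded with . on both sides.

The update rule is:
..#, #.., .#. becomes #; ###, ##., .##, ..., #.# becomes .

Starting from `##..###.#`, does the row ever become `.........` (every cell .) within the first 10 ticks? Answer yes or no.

no

..##....#
.#..#..##
#######..
.......#.
......###
.....#...
....###..
...#...#.
..###.###
.#.......
tick 10 is .#......., still not uniform .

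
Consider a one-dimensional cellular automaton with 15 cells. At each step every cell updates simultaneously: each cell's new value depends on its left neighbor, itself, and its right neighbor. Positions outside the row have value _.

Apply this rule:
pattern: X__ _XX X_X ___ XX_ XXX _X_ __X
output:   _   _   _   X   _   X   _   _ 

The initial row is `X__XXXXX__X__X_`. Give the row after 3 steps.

_X_______XXXXX_

____XXX________
XXX__X__XXXXXXX
_X_______XXXXX_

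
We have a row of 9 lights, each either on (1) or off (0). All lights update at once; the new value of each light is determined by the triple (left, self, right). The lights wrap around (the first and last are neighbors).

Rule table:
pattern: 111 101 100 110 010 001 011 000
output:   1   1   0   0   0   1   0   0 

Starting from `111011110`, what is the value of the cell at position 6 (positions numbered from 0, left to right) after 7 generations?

generation 1: 010101101
generation 2: 101010010
generation 3: 010100101
generation 4: 101001010
generation 5: 010010101
generation 6: 100101010
generation 7: 001010101
position 6 holds 1

1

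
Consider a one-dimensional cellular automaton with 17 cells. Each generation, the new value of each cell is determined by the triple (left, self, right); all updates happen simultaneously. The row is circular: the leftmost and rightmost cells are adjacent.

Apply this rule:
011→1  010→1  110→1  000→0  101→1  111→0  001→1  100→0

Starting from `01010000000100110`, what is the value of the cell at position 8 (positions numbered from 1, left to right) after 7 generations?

0

11110000001101110
10010000011111011
10110000110001110
11110001110011011
00010011010111110
00110111111100010
01111100000100110
position 8 holds 0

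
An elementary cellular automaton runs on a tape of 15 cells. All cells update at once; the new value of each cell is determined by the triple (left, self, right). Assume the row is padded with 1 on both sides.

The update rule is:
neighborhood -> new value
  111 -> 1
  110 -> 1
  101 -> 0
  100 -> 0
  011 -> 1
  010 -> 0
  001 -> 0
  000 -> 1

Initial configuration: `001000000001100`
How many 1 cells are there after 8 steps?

000011111101100
011011111101100
011011111101100  (fixed point — unchanged through step 8)
count of 1: 10

10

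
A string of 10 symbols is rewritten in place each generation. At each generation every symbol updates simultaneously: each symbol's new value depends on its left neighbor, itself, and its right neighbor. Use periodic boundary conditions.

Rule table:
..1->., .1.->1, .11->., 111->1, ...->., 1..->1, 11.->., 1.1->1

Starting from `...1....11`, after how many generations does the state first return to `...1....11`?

1..11.....
11...1....
..1..11...
..11...1..
....1..11.
....11...1
1.....1..1
.1....11..
.11.....1.
...1....11

10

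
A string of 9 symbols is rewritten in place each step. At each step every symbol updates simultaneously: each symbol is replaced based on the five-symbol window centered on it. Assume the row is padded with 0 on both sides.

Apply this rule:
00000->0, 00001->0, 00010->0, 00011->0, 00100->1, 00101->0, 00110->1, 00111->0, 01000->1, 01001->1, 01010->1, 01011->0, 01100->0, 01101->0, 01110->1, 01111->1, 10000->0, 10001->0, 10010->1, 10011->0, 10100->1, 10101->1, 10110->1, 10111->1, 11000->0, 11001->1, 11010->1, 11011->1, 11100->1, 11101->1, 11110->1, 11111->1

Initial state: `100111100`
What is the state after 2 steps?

step 1: 110011100
step 2: 101001100

101001100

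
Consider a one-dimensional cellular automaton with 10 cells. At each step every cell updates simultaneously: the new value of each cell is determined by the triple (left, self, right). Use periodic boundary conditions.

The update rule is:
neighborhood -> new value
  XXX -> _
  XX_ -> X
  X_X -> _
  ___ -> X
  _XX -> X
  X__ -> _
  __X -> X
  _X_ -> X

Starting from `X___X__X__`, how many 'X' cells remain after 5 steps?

X_XXX_XX_X
X_X_X_XX_X
X_X_X_XX_X  (fixed point — unchanged through step 5)
count of X: 6

6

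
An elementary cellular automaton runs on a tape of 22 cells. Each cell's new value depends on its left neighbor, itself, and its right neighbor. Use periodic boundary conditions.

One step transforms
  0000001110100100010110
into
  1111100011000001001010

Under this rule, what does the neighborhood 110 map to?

1

At position 8 the neighborhood is 110; the next row has 1 there.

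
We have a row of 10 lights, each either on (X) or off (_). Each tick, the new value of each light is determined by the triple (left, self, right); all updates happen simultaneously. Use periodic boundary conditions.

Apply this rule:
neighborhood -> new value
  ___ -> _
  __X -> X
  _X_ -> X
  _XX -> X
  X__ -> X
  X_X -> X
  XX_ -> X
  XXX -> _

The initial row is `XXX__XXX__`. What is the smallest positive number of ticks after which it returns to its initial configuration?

tick 1: X_XXXX_XXX
tick 2: XXX__XXX__

2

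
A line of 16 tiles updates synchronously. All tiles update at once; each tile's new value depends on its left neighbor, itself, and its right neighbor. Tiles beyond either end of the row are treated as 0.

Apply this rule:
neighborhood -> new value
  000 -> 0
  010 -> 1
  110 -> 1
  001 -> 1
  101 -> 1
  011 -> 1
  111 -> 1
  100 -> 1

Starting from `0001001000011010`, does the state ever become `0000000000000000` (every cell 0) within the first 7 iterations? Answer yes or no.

iteration 1: 0011111100111111
iteration 2: 0111111111111111
iteration 3: 1111111111111111
iteration 4: 1111111111111111  (fixed point — unchanged through iteration 7)
iteration 7 is 1111111111111111, still not uniform 0

no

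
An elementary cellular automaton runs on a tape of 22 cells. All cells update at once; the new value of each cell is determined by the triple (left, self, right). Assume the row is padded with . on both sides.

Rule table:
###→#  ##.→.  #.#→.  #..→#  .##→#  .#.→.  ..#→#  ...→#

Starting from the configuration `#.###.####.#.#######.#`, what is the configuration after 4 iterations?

#.####.#########.###.#

iteration 1: ..##..###....######...
iteration 2: ###.####.#########.###
iteration 3: ##..###..########..##.
iteration 4: #.####.#########.###.#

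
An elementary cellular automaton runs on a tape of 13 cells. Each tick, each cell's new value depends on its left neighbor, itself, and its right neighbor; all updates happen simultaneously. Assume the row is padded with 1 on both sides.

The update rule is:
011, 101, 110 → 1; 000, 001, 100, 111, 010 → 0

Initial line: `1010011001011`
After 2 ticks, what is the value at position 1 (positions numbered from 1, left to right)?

1100011000110
0100011000111
position 1 holds 0

0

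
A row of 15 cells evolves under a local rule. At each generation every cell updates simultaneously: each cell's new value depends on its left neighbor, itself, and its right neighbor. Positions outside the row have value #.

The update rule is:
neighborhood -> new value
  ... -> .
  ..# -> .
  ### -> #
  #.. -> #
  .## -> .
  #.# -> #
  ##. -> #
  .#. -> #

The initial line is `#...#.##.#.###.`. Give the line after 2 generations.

generation 1: ##..##.####.###
generation 2: ###..##.####.##

###..##.####.##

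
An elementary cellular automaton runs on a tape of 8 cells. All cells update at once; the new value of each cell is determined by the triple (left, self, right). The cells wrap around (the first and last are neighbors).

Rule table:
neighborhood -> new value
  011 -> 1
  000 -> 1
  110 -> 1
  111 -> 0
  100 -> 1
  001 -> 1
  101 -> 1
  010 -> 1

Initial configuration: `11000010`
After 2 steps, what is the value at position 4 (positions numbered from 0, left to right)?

0

step 1: 11111111
step 2: 00000000
position 4 holds 0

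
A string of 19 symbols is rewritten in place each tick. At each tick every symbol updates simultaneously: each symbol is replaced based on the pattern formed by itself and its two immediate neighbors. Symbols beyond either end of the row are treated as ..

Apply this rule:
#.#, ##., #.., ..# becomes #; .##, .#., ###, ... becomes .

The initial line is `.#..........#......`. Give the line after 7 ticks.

#.#.#.#.##.#.#.#.#.

tick 1: #.#........#.#.....
tick 2: .#.#......#.#.#....
tick 3: #.#.#....#.#.#.#...
tick 4: .#.#.#..#.#.#.#.#..
tick 5: #.#.#.##.#.#.#.#.#.
tick 6: .#.#.#.##.#.#.#.#.#
tick 7: #.#.#.#.##.#.#.#.#.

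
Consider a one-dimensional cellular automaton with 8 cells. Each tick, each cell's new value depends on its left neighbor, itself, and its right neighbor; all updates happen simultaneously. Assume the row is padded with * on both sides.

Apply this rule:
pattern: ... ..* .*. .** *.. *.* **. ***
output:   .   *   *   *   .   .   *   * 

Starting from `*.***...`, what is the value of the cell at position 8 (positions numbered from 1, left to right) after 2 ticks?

*

tick 1: *.***..*
tick 2: *.***.**
position 8 holds *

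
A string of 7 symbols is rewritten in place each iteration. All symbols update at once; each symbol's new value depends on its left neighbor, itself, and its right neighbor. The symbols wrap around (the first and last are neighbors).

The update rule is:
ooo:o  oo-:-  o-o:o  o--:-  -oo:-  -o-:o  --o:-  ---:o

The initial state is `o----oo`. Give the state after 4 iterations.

o-oo-oo

--oo--o
------o
-oooo-o
o-oo-oo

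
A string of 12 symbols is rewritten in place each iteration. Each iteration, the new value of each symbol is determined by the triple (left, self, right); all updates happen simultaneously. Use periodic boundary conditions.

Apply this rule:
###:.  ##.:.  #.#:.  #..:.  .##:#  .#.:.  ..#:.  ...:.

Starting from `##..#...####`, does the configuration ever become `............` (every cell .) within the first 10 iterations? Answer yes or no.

........#...
............
all cells are . at iteration 2

yes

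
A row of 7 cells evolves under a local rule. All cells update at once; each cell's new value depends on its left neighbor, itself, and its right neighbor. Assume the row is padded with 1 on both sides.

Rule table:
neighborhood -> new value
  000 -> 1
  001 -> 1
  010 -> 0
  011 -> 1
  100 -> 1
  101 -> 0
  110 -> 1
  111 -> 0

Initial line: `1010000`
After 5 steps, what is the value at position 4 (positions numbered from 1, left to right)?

step 1: 1001111
step 2: 1111000
step 3: 0001111
step 4: 1111000  (repeats step 2; period 2)
step 5: 0001111
position 4 holds 1

1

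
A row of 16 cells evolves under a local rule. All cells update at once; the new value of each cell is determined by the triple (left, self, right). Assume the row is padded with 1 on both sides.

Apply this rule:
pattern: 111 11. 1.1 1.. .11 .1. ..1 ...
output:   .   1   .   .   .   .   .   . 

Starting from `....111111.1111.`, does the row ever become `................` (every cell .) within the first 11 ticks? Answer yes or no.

tick 1: .........1....1.
tick 2: ................
all cells are . at tick 2

yes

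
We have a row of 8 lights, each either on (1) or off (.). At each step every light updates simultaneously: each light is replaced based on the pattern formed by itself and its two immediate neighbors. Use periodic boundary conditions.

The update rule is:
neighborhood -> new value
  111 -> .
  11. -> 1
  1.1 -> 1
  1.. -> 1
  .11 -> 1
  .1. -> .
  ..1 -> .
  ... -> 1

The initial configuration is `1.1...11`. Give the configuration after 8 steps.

11.11.1.
111111.1
.....111
1111.1.1
...11.11
11.11111
.111....
.1.11111

.1.11111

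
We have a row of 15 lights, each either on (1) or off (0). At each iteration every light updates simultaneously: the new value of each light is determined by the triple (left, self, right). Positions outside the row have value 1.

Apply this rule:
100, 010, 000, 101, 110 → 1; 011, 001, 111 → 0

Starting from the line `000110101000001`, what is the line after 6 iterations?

110011111111100
011000000000110
101111111110011
110000000011000
011111111001110
100000001100011

100000001100011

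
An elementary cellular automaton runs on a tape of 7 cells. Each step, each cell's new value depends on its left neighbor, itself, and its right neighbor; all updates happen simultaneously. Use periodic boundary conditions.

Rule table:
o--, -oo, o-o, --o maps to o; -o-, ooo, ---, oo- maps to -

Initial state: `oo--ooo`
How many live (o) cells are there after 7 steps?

5

--ooo--
-oo--o-
oo-oo-o
--oo-oo
ooo-oo-
o--oo-o
-ooo-oo
count of o: 5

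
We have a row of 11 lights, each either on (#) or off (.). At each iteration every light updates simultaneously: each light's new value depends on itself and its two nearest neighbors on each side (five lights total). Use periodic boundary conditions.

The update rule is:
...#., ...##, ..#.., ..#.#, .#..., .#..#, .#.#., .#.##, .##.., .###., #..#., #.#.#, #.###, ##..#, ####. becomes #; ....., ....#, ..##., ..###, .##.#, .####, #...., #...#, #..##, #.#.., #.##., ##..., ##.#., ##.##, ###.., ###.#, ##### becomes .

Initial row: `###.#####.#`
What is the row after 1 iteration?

.#..#..#..#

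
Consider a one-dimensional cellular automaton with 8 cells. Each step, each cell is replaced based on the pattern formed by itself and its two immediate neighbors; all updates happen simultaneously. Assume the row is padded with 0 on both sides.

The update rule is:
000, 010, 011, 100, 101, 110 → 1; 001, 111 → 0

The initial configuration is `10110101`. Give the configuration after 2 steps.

step 1: 11111111
step 2: 10000001

10000001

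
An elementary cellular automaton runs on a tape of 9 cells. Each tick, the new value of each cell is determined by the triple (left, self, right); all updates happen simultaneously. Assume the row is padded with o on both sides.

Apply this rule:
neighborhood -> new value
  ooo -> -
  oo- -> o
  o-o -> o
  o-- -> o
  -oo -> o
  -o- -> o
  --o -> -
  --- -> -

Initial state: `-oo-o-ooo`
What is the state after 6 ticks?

tick 1: ooooooo--
tick 2: ------oo-
tick 3: o-----ooo
tick 4: oo----o--
tick 5: -oo---oo-
tick 6: oooo--ooo

oooo--ooo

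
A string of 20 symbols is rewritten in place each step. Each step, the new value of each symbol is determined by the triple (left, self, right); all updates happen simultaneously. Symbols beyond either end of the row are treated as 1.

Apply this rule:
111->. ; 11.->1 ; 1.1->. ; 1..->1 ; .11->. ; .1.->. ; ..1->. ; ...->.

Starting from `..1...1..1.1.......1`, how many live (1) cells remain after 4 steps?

5

1..1...1....1.......
11..1...1....1......
.11..1...1....1.....
..11..1...1....1....
count of 1: 5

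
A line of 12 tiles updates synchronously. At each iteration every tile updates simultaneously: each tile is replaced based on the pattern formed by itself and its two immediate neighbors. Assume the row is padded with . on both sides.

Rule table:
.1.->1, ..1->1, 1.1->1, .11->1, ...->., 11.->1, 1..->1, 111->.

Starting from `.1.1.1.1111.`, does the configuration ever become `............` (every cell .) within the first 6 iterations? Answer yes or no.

iteration 1: 11111111..11
iteration 2: 1......11111
iteration 3: 11....11...1
iteration 4: 111..1111.11
iteration 5: 1.1111..1111
iteration 6: 111..1111..1
iteration 6 is 111..1111..1, still not uniform .

no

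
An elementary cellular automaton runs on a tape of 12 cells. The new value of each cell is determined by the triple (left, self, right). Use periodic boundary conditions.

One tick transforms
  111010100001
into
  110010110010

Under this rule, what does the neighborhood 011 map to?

At position 11 the neighborhood is 011; the next row has 0 there.

0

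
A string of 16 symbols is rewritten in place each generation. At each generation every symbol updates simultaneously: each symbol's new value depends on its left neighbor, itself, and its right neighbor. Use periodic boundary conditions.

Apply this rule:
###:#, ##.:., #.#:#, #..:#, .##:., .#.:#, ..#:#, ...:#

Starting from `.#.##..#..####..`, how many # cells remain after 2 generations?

###..#####.##.##
##.##.###.#..#.#
count of #: 10

10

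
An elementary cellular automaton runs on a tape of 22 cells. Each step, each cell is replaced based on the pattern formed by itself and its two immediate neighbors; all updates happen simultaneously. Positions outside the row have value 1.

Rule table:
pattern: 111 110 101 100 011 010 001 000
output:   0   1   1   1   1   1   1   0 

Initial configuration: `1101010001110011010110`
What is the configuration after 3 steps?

0111111011011111111111
1100001111110000000000
0110011000011000000001

0110011000011000000001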